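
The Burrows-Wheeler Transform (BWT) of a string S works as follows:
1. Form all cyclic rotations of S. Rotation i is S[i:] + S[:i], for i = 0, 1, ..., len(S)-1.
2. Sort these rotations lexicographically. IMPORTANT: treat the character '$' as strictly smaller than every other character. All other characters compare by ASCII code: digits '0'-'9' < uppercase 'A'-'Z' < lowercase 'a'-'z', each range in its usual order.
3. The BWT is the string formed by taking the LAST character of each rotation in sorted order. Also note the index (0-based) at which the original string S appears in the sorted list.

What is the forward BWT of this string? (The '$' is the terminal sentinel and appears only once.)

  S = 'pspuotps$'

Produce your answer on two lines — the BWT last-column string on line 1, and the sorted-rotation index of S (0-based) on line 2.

All 9 rotations (rotation i = S[i:]+S[:i]):
  rot[0] = pspuotps$
  rot[1] = spuotps$p
  rot[2] = puotps$ps
  rot[3] = uotps$psp
  rot[4] = otps$pspu
  rot[5] = tps$pspuo
  rot[6] = ps$pspuot
  rot[7] = s$pspuotp
  rot[8] = $pspuotps
Sorted (with $ < everything):
  sorted[0] = $pspuotps  (last char: 's')
  sorted[1] = otps$pspu  (last char: 'u')
  sorted[2] = ps$pspuot  (last char: 't')
  sorted[3] = pspuotps$  (last char: '$')
  sorted[4] = puotps$ps  (last char: 's')
  sorted[5] = s$pspuotp  (last char: 'p')
  sorted[6] = spuotps$p  (last char: 'p')
  sorted[7] = tps$pspuo  (last char: 'o')
  sorted[8] = uotps$psp  (last char: 'p')
Last column: sut$sppop
Original string S is at sorted index 3

Answer: sut$sppop
3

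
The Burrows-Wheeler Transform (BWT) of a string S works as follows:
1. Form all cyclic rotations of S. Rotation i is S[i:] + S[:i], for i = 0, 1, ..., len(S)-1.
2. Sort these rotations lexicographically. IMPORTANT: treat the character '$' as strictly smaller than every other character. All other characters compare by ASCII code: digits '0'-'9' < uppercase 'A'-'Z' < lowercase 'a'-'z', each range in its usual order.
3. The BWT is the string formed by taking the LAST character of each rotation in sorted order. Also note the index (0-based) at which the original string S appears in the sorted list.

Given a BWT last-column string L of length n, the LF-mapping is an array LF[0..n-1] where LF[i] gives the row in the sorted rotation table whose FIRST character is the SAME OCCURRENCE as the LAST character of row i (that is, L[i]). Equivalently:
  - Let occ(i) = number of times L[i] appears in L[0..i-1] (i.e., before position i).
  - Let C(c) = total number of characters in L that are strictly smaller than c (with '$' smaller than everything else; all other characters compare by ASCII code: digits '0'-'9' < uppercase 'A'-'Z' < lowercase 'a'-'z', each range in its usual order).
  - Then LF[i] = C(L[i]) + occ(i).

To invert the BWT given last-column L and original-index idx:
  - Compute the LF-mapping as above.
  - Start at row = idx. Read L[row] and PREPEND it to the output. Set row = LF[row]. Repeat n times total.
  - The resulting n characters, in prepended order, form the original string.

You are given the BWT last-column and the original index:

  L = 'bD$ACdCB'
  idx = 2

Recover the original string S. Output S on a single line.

LF mapping: 6 5 0 1 3 7 4 2
Walk LF starting at row 2, prepending L[row]:
  step 1: row=2, L[2]='$', prepend. Next row=LF[2]=0
  step 2: row=0, L[0]='b', prepend. Next row=LF[0]=6
  step 3: row=6, L[6]='C', prepend. Next row=LF[6]=4
  step 4: row=4, L[4]='C', prepend. Next row=LF[4]=3
  step 5: row=3, L[3]='A', prepend. Next row=LF[3]=1
  step 6: row=1, L[1]='D', prepend. Next row=LF[1]=5
  step 7: row=5, L[5]='d', prepend. Next row=LF[5]=7
  step 8: row=7, L[7]='B', prepend. Next row=LF[7]=2
Reversed output: BdDACCb$

Answer: BdDACCb$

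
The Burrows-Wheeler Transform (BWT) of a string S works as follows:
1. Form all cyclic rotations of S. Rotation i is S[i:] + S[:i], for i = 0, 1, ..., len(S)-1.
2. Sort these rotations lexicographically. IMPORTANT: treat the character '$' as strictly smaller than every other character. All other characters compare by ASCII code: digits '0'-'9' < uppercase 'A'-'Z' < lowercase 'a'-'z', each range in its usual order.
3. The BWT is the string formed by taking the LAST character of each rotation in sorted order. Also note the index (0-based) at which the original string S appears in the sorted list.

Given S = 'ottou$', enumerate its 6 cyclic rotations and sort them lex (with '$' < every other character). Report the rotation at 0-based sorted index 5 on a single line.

Answer: u$otto

Derivation:
All 6 rotations (rotation i = S[i:]+S[:i]):
  rot[0] = ottou$
  rot[1] = ttou$o
  rot[2] = tou$ot
  rot[3] = ou$ott
  rot[4] = u$otto
  rot[5] = $ottou
Sorted (with $ < everything):
  sorted[0] = $ottou
  sorted[1] = ottou$
  sorted[2] = ou$ott
  sorted[3] = tou$ot
  sorted[4] = ttou$o
  sorted[5] = u$otto
sorted[5] = u$otto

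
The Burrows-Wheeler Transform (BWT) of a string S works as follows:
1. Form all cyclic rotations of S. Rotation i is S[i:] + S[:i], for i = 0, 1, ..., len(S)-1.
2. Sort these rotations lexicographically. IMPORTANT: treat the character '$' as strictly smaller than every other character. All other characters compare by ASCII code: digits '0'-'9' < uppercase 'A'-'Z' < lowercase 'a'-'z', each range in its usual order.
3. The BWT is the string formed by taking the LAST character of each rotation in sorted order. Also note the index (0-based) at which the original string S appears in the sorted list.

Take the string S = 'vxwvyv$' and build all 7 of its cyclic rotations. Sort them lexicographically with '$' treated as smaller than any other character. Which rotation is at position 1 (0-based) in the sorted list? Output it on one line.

All 7 rotations (rotation i = S[i:]+S[:i]):
  rot[0] = vxwvyv$
  rot[1] = xwvyv$v
  rot[2] = wvyv$vx
  rot[3] = vyv$vxw
  rot[4] = yv$vxwv
  rot[5] = v$vxwvy
  rot[6] = $vxwvyv
Sorted (with $ < everything):
  sorted[0] = $vxwvyv
  sorted[1] = v$vxwvy
  sorted[2] = vxwvyv$
  sorted[3] = vyv$vxw
  sorted[4] = wvyv$vx
  sorted[5] = xwvyv$v
  sorted[6] = yv$vxwv
sorted[1] = v$vxwvy

Answer: v$vxwvy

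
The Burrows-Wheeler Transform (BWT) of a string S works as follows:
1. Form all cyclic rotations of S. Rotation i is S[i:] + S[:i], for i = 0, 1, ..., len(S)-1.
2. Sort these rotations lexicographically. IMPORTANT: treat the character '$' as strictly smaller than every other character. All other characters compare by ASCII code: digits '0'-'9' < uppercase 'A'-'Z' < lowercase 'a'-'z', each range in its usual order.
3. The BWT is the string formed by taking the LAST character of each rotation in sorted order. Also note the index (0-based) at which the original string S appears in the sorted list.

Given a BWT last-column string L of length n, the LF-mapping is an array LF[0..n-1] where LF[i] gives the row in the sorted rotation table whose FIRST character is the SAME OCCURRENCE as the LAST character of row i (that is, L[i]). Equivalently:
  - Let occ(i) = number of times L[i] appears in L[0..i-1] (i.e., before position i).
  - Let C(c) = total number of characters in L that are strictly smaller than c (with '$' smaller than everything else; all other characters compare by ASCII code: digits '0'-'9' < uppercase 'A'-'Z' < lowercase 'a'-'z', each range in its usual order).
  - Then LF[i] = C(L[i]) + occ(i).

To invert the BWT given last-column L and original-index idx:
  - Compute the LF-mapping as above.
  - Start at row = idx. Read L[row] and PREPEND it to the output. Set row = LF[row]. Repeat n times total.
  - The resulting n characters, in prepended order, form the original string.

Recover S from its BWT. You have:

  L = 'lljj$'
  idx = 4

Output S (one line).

Answer: ljjl$

Derivation:
LF mapping: 3 4 1 2 0
Walk LF starting at row 4, prepending L[row]:
  step 1: row=4, L[4]='$', prepend. Next row=LF[4]=0
  step 2: row=0, L[0]='l', prepend. Next row=LF[0]=3
  step 3: row=3, L[3]='j', prepend. Next row=LF[3]=2
  step 4: row=2, L[2]='j', prepend. Next row=LF[2]=1
  step 5: row=1, L[1]='l', prepend. Next row=LF[1]=4
Reversed output: ljjl$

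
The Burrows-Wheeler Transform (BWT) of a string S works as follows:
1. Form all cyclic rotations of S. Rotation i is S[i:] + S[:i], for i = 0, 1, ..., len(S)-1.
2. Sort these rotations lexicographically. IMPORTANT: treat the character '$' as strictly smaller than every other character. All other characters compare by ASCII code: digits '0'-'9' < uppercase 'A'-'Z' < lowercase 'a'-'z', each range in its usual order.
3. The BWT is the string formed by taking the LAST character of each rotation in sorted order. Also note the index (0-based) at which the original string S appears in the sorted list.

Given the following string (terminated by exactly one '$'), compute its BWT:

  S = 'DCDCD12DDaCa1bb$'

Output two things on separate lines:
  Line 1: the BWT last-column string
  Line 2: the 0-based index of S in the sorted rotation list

All 16 rotations (rotation i = S[i:]+S[:i]):
  rot[0] = DCDCD12DDaCa1bb$
  rot[1] = CDCD12DDaCa1bb$D
  rot[2] = DCD12DDaCa1bb$DC
  rot[3] = CD12DDaCa1bb$DCD
  rot[4] = D12DDaCa1bb$DCDC
  rot[5] = 12DDaCa1bb$DCDCD
  rot[6] = 2DDaCa1bb$DCDCD1
  rot[7] = DDaCa1bb$DCDCD12
  rot[8] = DaCa1bb$DCDCD12D
  rot[9] = aCa1bb$DCDCD12DD
  rot[10] = Ca1bb$DCDCD12DDa
  rot[11] = a1bb$DCDCD12DDaC
  rot[12] = 1bb$DCDCD12DDaCa
  rot[13] = bb$DCDCD12DDaCa1
  rot[14] = b$DCDCD12DDaCa1b
  rot[15] = $DCDCD12DDaCa1bb
Sorted (with $ < everything):
  sorted[0] = $DCDCD12DDaCa1bb  (last char: 'b')
  sorted[1] = 12DDaCa1bb$DCDCD  (last char: 'D')
  sorted[2] = 1bb$DCDCD12DDaCa  (last char: 'a')
  sorted[3] = 2DDaCa1bb$DCDCD1  (last char: '1')
  sorted[4] = CD12DDaCa1bb$DCD  (last char: 'D')
  sorted[5] = CDCD12DDaCa1bb$D  (last char: 'D')
  sorted[6] = Ca1bb$DCDCD12DDa  (last char: 'a')
  sorted[7] = D12DDaCa1bb$DCDC  (last char: 'C')
  sorted[8] = DCD12DDaCa1bb$DC  (last char: 'C')
  sorted[9] = DCDCD12DDaCa1bb$  (last char: '$')
  sorted[10] = DDaCa1bb$DCDCD12  (last char: '2')
  sorted[11] = DaCa1bb$DCDCD12D  (last char: 'D')
  sorted[12] = a1bb$DCDCD12DDaC  (last char: 'C')
  sorted[13] = aCa1bb$DCDCD12DD  (last char: 'D')
  sorted[14] = b$DCDCD12DDaCa1b  (last char: 'b')
  sorted[15] = bb$DCDCD12DDaCa1  (last char: '1')
Last column: bDa1DDaCC$2DCDb1
Original string S is at sorted index 9

Answer: bDa1DDaCC$2DCDb1
9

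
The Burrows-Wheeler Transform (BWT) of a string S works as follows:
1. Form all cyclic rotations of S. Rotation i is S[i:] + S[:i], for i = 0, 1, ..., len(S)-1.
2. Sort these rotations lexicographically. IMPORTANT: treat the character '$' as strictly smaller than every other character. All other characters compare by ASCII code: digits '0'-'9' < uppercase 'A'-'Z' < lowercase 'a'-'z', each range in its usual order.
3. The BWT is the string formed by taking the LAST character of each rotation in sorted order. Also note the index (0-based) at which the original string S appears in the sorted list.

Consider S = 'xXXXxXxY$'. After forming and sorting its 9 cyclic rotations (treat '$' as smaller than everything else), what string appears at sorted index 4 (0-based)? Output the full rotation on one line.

All 9 rotations (rotation i = S[i:]+S[:i]):
  rot[0] = xXXXxXxY$
  rot[1] = XXXxXxY$x
  rot[2] = XXxXxY$xX
  rot[3] = XxXxY$xXX
  rot[4] = xXxY$xXXX
  rot[5] = XxY$xXXXx
  rot[6] = xY$xXXXxX
  rot[7] = Y$xXXXxXx
  rot[8] = $xXXXxXxY
Sorted (with $ < everything):
  sorted[0] = $xXXXxXxY
  sorted[1] = XXXxXxY$x
  sorted[2] = XXxXxY$xX
  sorted[3] = XxXxY$xXX
  sorted[4] = XxY$xXXXx
  sorted[5] = Y$xXXXxXx
  sorted[6] = xXXXxXxY$
  sorted[7] = xXxY$xXXX
  sorted[8] = xY$xXXXxX
sorted[4] = XxY$xXXXx

Answer: XxY$xXXXx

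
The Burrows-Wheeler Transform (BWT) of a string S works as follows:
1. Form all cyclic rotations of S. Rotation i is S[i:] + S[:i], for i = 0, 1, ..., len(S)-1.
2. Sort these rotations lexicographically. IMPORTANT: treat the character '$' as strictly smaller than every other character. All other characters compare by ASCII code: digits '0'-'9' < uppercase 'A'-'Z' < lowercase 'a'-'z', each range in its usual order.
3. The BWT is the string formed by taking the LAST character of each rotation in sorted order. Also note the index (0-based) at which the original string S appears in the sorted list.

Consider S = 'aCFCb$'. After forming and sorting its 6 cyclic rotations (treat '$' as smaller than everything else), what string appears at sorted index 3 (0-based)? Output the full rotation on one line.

Answer: FCb$aC

Derivation:
All 6 rotations (rotation i = S[i:]+S[:i]):
  rot[0] = aCFCb$
  rot[1] = CFCb$a
  rot[2] = FCb$aC
  rot[3] = Cb$aCF
  rot[4] = b$aCFC
  rot[5] = $aCFCb
Sorted (with $ < everything):
  sorted[0] = $aCFCb
  sorted[1] = CFCb$a
  sorted[2] = Cb$aCF
  sorted[3] = FCb$aC
  sorted[4] = aCFCb$
  sorted[5] = b$aCFC
sorted[3] = FCb$aC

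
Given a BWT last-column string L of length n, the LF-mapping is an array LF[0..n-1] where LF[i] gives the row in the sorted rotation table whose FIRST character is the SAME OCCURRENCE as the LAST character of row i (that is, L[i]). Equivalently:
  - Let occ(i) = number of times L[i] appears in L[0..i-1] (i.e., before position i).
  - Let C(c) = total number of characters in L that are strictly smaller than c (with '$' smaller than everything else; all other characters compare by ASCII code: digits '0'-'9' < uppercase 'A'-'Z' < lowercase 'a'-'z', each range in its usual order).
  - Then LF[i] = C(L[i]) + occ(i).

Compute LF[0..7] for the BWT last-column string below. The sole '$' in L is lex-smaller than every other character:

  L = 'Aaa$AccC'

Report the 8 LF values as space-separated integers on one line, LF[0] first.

Answer: 1 4 5 0 2 6 7 3

Derivation:
Char counts: '$':1, 'A':2, 'C':1, 'a':2, 'c':2
C (first-col start): C('$')=0, C('A')=1, C('C')=3, C('a')=4, C('c')=6
L[0]='A': occ=0, LF[0]=C('A')+0=1+0=1
L[1]='a': occ=0, LF[1]=C('a')+0=4+0=4
L[2]='a': occ=1, LF[2]=C('a')+1=4+1=5
L[3]='$': occ=0, LF[3]=C('$')+0=0+0=0
L[4]='A': occ=1, LF[4]=C('A')+1=1+1=2
L[5]='c': occ=0, LF[5]=C('c')+0=6+0=6
L[6]='c': occ=1, LF[6]=C('c')+1=6+1=7
L[7]='C': occ=0, LF[7]=C('C')+0=3+0=3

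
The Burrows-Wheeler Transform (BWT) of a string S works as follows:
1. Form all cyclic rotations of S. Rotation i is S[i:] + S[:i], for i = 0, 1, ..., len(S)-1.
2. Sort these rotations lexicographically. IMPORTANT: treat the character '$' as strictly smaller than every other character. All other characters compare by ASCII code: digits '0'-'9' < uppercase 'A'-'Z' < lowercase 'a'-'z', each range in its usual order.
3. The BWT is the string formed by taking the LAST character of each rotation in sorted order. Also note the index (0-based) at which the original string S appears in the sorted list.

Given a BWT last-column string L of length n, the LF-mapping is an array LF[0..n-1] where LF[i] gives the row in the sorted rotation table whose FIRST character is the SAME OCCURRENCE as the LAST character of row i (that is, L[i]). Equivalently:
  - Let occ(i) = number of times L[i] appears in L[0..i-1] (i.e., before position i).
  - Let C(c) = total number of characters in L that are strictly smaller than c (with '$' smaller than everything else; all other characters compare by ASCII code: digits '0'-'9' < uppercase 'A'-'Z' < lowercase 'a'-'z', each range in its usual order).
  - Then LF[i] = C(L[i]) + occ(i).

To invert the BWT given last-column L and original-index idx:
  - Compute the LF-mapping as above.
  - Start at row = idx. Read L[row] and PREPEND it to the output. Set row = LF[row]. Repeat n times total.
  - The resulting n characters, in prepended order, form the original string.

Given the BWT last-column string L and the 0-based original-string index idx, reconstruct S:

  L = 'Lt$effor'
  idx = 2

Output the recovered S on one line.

LF mapping: 1 7 0 2 3 4 5 6
Walk LF starting at row 2, prepending L[row]:
  step 1: row=2, L[2]='$', prepend. Next row=LF[2]=0
  step 2: row=0, L[0]='L', prepend. Next row=LF[0]=1
  step 3: row=1, L[1]='t', prepend. Next row=LF[1]=7
  step 4: row=7, L[7]='r', prepend. Next row=LF[7]=6
  step 5: row=6, L[6]='o', prepend. Next row=LF[6]=5
  step 6: row=5, L[5]='f', prepend. Next row=LF[5]=4
  step 7: row=4, L[4]='f', prepend. Next row=LF[4]=3
  step 8: row=3, L[3]='e', prepend. Next row=LF[3]=2
Reversed output: effortL$

Answer: effortL$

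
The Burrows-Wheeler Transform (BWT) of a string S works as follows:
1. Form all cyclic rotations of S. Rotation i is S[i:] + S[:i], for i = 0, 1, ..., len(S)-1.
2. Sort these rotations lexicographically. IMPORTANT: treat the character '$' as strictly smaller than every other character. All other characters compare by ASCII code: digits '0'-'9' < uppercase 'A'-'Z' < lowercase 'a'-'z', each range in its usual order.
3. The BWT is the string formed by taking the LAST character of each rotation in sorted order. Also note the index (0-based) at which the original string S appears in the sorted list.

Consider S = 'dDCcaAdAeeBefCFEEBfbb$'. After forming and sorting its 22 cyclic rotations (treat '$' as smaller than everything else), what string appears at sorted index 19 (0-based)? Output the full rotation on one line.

All 22 rotations (rotation i = S[i:]+S[:i]):
  rot[0] = dDCcaAdAeeBefCFEEBfbb$
  rot[1] = DCcaAdAeeBefCFEEBfbb$d
  rot[2] = CcaAdAeeBefCFEEBfbb$dD
  rot[3] = caAdAeeBefCFEEBfbb$dDC
  rot[4] = aAdAeeBefCFEEBfbb$dDCc
  rot[5] = AdAeeBefCFEEBfbb$dDCca
  rot[6] = dAeeBefCFEEBfbb$dDCcaA
  rot[7] = AeeBefCFEEBfbb$dDCcaAd
  rot[8] = eeBefCFEEBfbb$dDCcaAdA
  rot[9] = eBefCFEEBfbb$dDCcaAdAe
  rot[10] = BefCFEEBfbb$dDCcaAdAee
  rot[11] = efCFEEBfbb$dDCcaAdAeeB
  rot[12] = fCFEEBfbb$dDCcaAdAeeBe
  rot[13] = CFEEBfbb$dDCcaAdAeeBef
  rot[14] = FEEBfbb$dDCcaAdAeeBefC
  rot[15] = EEBfbb$dDCcaAdAeeBefCF
  rot[16] = EBfbb$dDCcaAdAeeBefCFE
  rot[17] = Bfbb$dDCcaAdAeeBefCFEE
  rot[18] = fbb$dDCcaAdAeeBefCFEEB
  rot[19] = bb$dDCcaAdAeeBefCFEEBf
  rot[20] = b$dDCcaAdAeeBefCFEEBfb
  rot[21] = $dDCcaAdAeeBefCFEEBfbb
Sorted (with $ < everything):
  sorted[0] = $dDCcaAdAeeBefCFEEBfbb
  sorted[1] = AdAeeBefCFEEBfbb$dDCca
  sorted[2] = AeeBefCFEEBfbb$dDCcaAd
  sorted[3] = BefCFEEBfbb$dDCcaAdAee
  sorted[4] = Bfbb$dDCcaAdAeeBefCFEE
  sorted[5] = CFEEBfbb$dDCcaAdAeeBef
  sorted[6] = CcaAdAeeBefCFEEBfbb$dD
  sorted[7] = DCcaAdAeeBefCFEEBfbb$d
  sorted[8] = EBfbb$dDCcaAdAeeBefCFE
  sorted[9] = EEBfbb$dDCcaAdAeeBefCF
  sorted[10] = FEEBfbb$dDCcaAdAeeBefC
  sorted[11] = aAdAeeBefCFEEBfbb$dDCc
  sorted[12] = b$dDCcaAdAeeBefCFEEBfb
  sorted[13] = bb$dDCcaAdAeeBefCFEEBf
  sorted[14] = caAdAeeBefCFEEBfbb$dDC
  sorted[15] = dAeeBefCFEEBfbb$dDCcaA
  sorted[16] = dDCcaAdAeeBefCFEEBfbb$
  sorted[17] = eBefCFEEBfbb$dDCcaAdAe
  sorted[18] = eeBefCFEEBfbb$dDCcaAdA
  sorted[19] = efCFEEBfbb$dDCcaAdAeeB
  sorted[20] = fCFEEBfbb$dDCcaAdAeeBe
  sorted[21] = fbb$dDCcaAdAeeBefCFEEB
sorted[19] = efCFEEBfbb$dDCcaAdAeeB

Answer: efCFEEBfbb$dDCcaAdAeeB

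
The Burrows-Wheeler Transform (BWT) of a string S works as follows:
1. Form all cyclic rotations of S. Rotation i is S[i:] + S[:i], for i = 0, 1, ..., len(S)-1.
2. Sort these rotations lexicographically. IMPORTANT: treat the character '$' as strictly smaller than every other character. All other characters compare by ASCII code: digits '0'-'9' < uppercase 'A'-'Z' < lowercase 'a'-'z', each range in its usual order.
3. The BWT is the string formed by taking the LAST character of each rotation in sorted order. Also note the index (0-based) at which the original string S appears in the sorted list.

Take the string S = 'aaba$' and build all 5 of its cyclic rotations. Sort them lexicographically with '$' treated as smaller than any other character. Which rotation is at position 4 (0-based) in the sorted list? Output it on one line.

All 5 rotations (rotation i = S[i:]+S[:i]):
  rot[0] = aaba$
  rot[1] = aba$a
  rot[2] = ba$aa
  rot[3] = a$aab
  rot[4] = $aaba
Sorted (with $ < everything):
  sorted[0] = $aaba
  sorted[1] = a$aab
  sorted[2] = aaba$
  sorted[3] = aba$a
  sorted[4] = ba$aa
sorted[4] = ba$aa

Answer: ba$aa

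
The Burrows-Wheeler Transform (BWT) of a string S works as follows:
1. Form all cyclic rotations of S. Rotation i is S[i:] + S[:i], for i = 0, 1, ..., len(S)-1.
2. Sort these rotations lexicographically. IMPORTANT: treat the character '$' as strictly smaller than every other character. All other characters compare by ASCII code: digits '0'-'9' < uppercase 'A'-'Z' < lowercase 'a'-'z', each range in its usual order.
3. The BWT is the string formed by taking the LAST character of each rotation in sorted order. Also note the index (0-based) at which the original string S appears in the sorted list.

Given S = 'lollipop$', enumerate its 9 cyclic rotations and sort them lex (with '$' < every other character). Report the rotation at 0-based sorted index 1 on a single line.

All 9 rotations (rotation i = S[i:]+S[:i]):
  rot[0] = lollipop$
  rot[1] = ollipop$l
  rot[2] = llipop$lo
  rot[3] = lipop$lol
  rot[4] = ipop$loll
  rot[5] = pop$lolli
  rot[6] = op$lollip
  rot[7] = p$lollipo
  rot[8] = $lollipop
Sorted (with $ < everything):
  sorted[0] = $lollipop
  sorted[1] = ipop$loll
  sorted[2] = lipop$lol
  sorted[3] = llipop$lo
  sorted[4] = lollipop$
  sorted[5] = ollipop$l
  sorted[6] = op$lollip
  sorted[7] = p$lollipo
  sorted[8] = pop$lolli
sorted[1] = ipop$loll

Answer: ipop$loll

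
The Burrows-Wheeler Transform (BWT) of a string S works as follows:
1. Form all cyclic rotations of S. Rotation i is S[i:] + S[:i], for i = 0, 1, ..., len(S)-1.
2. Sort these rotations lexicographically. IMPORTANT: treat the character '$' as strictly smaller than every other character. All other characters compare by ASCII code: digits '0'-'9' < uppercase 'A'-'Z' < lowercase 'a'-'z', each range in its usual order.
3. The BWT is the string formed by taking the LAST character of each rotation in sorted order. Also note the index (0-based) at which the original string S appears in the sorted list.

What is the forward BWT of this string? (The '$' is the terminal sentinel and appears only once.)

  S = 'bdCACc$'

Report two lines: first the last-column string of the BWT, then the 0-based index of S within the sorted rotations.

All 7 rotations (rotation i = S[i:]+S[:i]):
  rot[0] = bdCACc$
  rot[1] = dCACc$b
  rot[2] = CACc$bd
  rot[3] = ACc$bdC
  rot[4] = Cc$bdCA
  rot[5] = c$bdCAC
  rot[6] = $bdCACc
Sorted (with $ < everything):
  sorted[0] = $bdCACc  (last char: 'c')
  sorted[1] = ACc$bdC  (last char: 'C')
  sorted[2] = CACc$bd  (last char: 'd')
  sorted[3] = Cc$bdCA  (last char: 'A')
  sorted[4] = bdCACc$  (last char: '$')
  sorted[5] = c$bdCAC  (last char: 'C')
  sorted[6] = dCACc$b  (last char: 'b')
Last column: cCdA$Cb
Original string S is at sorted index 4

Answer: cCdA$Cb
4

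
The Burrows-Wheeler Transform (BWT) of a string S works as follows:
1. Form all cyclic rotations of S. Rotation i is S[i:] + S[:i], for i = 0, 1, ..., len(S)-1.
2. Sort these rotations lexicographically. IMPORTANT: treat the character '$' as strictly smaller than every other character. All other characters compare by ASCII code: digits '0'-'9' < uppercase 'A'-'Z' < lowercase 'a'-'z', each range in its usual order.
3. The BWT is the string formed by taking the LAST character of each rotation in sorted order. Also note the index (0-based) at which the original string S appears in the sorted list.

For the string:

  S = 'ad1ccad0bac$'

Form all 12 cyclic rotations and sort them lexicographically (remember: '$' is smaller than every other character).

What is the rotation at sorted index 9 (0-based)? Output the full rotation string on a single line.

Answer: ccad0bac$ad1

Derivation:
All 12 rotations (rotation i = S[i:]+S[:i]):
  rot[0] = ad1ccad0bac$
  rot[1] = d1ccad0bac$a
  rot[2] = 1ccad0bac$ad
  rot[3] = ccad0bac$ad1
  rot[4] = cad0bac$ad1c
  rot[5] = ad0bac$ad1cc
  rot[6] = d0bac$ad1cca
  rot[7] = 0bac$ad1ccad
  rot[8] = bac$ad1ccad0
  rot[9] = ac$ad1ccad0b
  rot[10] = c$ad1ccad0ba
  rot[11] = $ad1ccad0bac
Sorted (with $ < everything):
  sorted[0] = $ad1ccad0bac
  sorted[1] = 0bac$ad1ccad
  sorted[2] = 1ccad0bac$ad
  sorted[3] = ac$ad1ccad0b
  sorted[4] = ad0bac$ad1cc
  sorted[5] = ad1ccad0bac$
  sorted[6] = bac$ad1ccad0
  sorted[7] = c$ad1ccad0ba
  sorted[8] = cad0bac$ad1c
  sorted[9] = ccad0bac$ad1
  sorted[10] = d0bac$ad1cca
  sorted[11] = d1ccad0bac$a
sorted[9] = ccad0bac$ad1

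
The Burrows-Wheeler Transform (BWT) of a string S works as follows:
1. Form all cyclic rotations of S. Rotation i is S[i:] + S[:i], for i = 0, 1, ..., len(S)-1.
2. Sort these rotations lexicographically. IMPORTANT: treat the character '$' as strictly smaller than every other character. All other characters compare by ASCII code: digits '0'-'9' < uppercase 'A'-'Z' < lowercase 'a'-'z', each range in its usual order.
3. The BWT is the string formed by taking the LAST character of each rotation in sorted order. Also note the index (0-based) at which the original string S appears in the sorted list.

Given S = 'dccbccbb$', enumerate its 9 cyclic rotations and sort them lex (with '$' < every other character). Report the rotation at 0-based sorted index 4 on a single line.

All 9 rotations (rotation i = S[i:]+S[:i]):
  rot[0] = dccbccbb$
  rot[1] = ccbccbb$d
  rot[2] = cbccbb$dc
  rot[3] = bccbb$dcc
  rot[4] = ccbb$dccb
  rot[5] = cbb$dccbc
  rot[6] = bb$dccbcc
  rot[7] = b$dccbccb
  rot[8] = $dccbccbb
Sorted (with $ < everything):
  sorted[0] = $dccbccbb
  sorted[1] = b$dccbccb
  sorted[2] = bb$dccbcc
  sorted[3] = bccbb$dcc
  sorted[4] = cbb$dccbc
  sorted[5] = cbccbb$dc
  sorted[6] = ccbb$dccb
  sorted[7] = ccbccbb$d
  sorted[8] = dccbccbb$
sorted[4] = cbb$dccbc

Answer: cbb$dccbc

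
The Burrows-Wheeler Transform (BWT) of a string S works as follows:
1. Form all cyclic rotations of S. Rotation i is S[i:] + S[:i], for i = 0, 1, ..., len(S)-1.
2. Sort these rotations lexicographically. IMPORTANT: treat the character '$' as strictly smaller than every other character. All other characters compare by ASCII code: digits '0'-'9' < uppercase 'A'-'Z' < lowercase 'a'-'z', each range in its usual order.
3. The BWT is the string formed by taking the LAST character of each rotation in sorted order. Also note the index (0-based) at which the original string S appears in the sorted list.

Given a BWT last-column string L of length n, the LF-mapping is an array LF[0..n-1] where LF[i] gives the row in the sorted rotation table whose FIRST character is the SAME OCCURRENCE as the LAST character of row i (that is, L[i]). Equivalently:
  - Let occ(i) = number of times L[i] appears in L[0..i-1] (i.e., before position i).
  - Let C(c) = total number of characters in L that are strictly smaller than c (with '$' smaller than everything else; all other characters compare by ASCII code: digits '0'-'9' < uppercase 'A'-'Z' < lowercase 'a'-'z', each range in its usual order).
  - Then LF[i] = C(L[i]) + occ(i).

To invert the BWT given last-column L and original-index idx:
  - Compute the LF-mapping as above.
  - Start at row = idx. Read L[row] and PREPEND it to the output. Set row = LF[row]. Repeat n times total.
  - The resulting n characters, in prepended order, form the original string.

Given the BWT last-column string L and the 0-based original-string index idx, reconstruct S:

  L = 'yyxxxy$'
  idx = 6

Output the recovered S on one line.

LF mapping: 4 5 1 2 3 6 0
Walk LF starting at row 6, prepending L[row]:
  step 1: row=6, L[6]='$', prepend. Next row=LF[6]=0
  step 2: row=0, L[0]='y', prepend. Next row=LF[0]=4
  step 3: row=4, L[4]='x', prepend. Next row=LF[4]=3
  step 4: row=3, L[3]='x', prepend. Next row=LF[3]=2
  step 5: row=2, L[2]='x', prepend. Next row=LF[2]=1
  step 6: row=1, L[1]='y', prepend. Next row=LF[1]=5
  step 7: row=5, L[5]='y', prepend. Next row=LF[5]=6
Reversed output: yyxxxy$

Answer: yyxxxy$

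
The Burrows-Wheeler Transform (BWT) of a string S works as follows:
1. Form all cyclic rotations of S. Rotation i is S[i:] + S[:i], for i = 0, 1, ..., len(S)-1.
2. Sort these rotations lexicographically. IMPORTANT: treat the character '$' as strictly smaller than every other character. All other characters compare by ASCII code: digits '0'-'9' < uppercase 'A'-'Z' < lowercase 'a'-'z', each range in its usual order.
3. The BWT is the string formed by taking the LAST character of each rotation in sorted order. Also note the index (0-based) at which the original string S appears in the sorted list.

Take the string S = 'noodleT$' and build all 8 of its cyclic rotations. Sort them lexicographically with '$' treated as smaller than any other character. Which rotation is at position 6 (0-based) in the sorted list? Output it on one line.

All 8 rotations (rotation i = S[i:]+S[:i]):
  rot[0] = noodleT$
  rot[1] = oodleT$n
  rot[2] = odleT$no
  rot[3] = dleT$noo
  rot[4] = leT$nood
  rot[5] = eT$noodl
  rot[6] = T$noodle
  rot[7] = $noodleT
Sorted (with $ < everything):
  sorted[0] = $noodleT
  sorted[1] = T$noodle
  sorted[2] = dleT$noo
  sorted[3] = eT$noodl
  sorted[4] = leT$nood
  sorted[5] = noodleT$
  sorted[6] = odleT$no
  sorted[7] = oodleT$n
sorted[6] = odleT$no

Answer: odleT$no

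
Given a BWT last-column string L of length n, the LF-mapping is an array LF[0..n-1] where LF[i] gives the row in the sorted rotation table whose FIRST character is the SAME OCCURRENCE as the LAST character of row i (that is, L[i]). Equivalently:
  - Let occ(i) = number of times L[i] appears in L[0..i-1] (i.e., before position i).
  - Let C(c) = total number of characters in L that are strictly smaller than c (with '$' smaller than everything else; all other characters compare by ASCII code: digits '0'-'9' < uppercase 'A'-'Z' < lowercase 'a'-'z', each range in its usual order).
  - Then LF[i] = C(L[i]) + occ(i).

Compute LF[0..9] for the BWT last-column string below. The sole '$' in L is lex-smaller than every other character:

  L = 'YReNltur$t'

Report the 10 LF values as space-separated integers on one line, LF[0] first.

Char counts: '$':1, 'N':1, 'R':1, 'Y':1, 'e':1, 'l':1, 'r':1, 't':2, 'u':1
C (first-col start): C('$')=0, C('N')=1, C('R')=2, C('Y')=3, C('e')=4, C('l')=5, C('r')=6, C('t')=7, C('u')=9
L[0]='Y': occ=0, LF[0]=C('Y')+0=3+0=3
L[1]='R': occ=0, LF[1]=C('R')+0=2+0=2
L[2]='e': occ=0, LF[2]=C('e')+0=4+0=4
L[3]='N': occ=0, LF[3]=C('N')+0=1+0=1
L[4]='l': occ=0, LF[4]=C('l')+0=5+0=5
L[5]='t': occ=0, LF[5]=C('t')+0=7+0=7
L[6]='u': occ=0, LF[6]=C('u')+0=9+0=9
L[7]='r': occ=0, LF[7]=C('r')+0=6+0=6
L[8]='$': occ=0, LF[8]=C('$')+0=0+0=0
L[9]='t': occ=1, LF[9]=C('t')+1=7+1=8

Answer: 3 2 4 1 5 7 9 6 0 8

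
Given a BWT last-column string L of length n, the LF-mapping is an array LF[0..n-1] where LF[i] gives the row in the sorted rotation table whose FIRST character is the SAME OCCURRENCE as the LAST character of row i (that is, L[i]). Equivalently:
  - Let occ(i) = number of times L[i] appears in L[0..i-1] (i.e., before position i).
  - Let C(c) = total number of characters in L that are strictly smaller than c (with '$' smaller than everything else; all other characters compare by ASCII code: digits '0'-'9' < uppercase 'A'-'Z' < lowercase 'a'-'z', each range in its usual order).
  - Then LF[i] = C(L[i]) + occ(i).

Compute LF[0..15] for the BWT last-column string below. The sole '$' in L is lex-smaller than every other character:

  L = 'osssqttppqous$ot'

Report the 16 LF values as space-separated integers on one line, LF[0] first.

Answer: 1 8 9 10 6 12 13 4 5 7 2 15 11 0 3 14

Derivation:
Char counts: '$':1, 'o':3, 'p':2, 'q':2, 's':4, 't':3, 'u':1
C (first-col start): C('$')=0, C('o')=1, C('p')=4, C('q')=6, C('s')=8, C('t')=12, C('u')=15
L[0]='o': occ=0, LF[0]=C('o')+0=1+0=1
L[1]='s': occ=0, LF[1]=C('s')+0=8+0=8
L[2]='s': occ=1, LF[2]=C('s')+1=8+1=9
L[3]='s': occ=2, LF[3]=C('s')+2=8+2=10
L[4]='q': occ=0, LF[4]=C('q')+0=6+0=6
L[5]='t': occ=0, LF[5]=C('t')+0=12+0=12
L[6]='t': occ=1, LF[6]=C('t')+1=12+1=13
L[7]='p': occ=0, LF[7]=C('p')+0=4+0=4
L[8]='p': occ=1, LF[8]=C('p')+1=4+1=5
L[9]='q': occ=1, LF[9]=C('q')+1=6+1=7
L[10]='o': occ=1, LF[10]=C('o')+1=1+1=2
L[11]='u': occ=0, LF[11]=C('u')+0=15+0=15
L[12]='s': occ=3, LF[12]=C('s')+3=8+3=11
L[13]='$': occ=0, LF[13]=C('$')+0=0+0=0
L[14]='o': occ=2, LF[14]=C('o')+2=1+2=3
L[15]='t': occ=2, LF[15]=C('t')+2=12+2=14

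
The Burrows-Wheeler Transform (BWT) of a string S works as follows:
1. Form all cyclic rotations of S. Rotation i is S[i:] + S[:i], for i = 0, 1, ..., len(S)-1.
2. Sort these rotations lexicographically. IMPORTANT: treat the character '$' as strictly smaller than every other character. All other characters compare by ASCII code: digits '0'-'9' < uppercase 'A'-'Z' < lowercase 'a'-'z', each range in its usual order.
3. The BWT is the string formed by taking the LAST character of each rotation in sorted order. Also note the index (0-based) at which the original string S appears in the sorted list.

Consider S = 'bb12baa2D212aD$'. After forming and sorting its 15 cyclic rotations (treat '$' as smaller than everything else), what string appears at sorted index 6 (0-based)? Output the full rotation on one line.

All 15 rotations (rotation i = S[i:]+S[:i]):
  rot[0] = bb12baa2D212aD$
  rot[1] = b12baa2D212aD$b
  rot[2] = 12baa2D212aD$bb
  rot[3] = 2baa2D212aD$bb1
  rot[4] = baa2D212aD$bb12
  rot[5] = aa2D212aD$bb12b
  rot[6] = a2D212aD$bb12ba
  rot[7] = 2D212aD$bb12baa
  rot[8] = D212aD$bb12baa2
  rot[9] = 212aD$bb12baa2D
  rot[10] = 12aD$bb12baa2D2
  rot[11] = 2aD$bb12baa2D21
  rot[12] = aD$bb12baa2D212
  rot[13] = D$bb12baa2D212a
  rot[14] = $bb12baa2D212aD
Sorted (with $ < everything):
  sorted[0] = $bb12baa2D212aD
  sorted[1] = 12aD$bb12baa2D2
  sorted[2] = 12baa2D212aD$bb
  sorted[3] = 212aD$bb12baa2D
  sorted[4] = 2D212aD$bb12baa
  sorted[5] = 2aD$bb12baa2D21
  sorted[6] = 2baa2D212aD$bb1
  sorted[7] = D$bb12baa2D212a
  sorted[8] = D212aD$bb12baa2
  sorted[9] = a2D212aD$bb12ba
  sorted[10] = aD$bb12baa2D212
  sorted[11] = aa2D212aD$bb12b
  sorted[12] = b12baa2D212aD$b
  sorted[13] = baa2D212aD$bb12
  sorted[14] = bb12baa2D212aD$
sorted[6] = 2baa2D212aD$bb1

Answer: 2baa2D212aD$bb1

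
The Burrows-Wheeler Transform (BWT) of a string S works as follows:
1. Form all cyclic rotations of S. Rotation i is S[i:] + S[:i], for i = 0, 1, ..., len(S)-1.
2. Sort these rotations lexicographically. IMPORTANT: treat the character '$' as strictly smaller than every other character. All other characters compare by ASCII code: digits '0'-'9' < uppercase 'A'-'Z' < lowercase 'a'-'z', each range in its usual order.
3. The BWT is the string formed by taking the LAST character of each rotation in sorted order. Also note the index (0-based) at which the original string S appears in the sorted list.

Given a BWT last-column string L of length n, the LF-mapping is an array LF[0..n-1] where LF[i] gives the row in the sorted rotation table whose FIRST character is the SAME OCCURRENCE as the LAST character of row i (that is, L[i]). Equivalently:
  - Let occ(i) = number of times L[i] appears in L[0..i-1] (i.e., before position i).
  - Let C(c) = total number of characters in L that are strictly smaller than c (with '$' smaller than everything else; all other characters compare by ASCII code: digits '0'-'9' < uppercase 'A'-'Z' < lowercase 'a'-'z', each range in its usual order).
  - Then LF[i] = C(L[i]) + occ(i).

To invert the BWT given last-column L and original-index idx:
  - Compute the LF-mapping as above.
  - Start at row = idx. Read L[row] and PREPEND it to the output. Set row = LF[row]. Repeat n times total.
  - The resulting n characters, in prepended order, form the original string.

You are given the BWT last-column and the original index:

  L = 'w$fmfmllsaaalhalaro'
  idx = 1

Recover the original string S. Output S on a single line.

LF mapping: 18 0 6 13 7 14 9 10 17 1 2 3 11 8 4 12 5 16 15
Walk LF starting at row 1, prepending L[row]:
  step 1: row=1, L[1]='$', prepend. Next row=LF[1]=0
  step 2: row=0, L[0]='w', prepend. Next row=LF[0]=18
  step 3: row=18, L[18]='o', prepend. Next row=LF[18]=15
  step 4: row=15, L[15]='l', prepend. Next row=LF[15]=12
  step 5: row=12, L[12]='l', prepend. Next row=LF[12]=11
  step 6: row=11, L[11]='a', prepend. Next row=LF[11]=3
  step 7: row=3, L[3]='m', prepend. Next row=LF[3]=13
  step 8: row=13, L[13]='h', prepend. Next row=LF[13]=8
  step 9: row=8, L[8]='s', prepend. Next row=LF[8]=17
  step 10: row=17, L[17]='r', prepend. Next row=LF[17]=16
  step 11: row=16, L[16]='a', prepend. Next row=LF[16]=5
  step 12: row=5, L[5]='m', prepend. Next row=LF[5]=14
  step 13: row=14, L[14]='a', prepend. Next row=LF[14]=4
  step 14: row=4, L[4]='f', prepend. Next row=LF[4]=7
  step 15: row=7, L[7]='l', prepend. Next row=LF[7]=10
  step 16: row=10, L[10]='a', prepend. Next row=LF[10]=2
  step 17: row=2, L[2]='f', prepend. Next row=LF[2]=6
  step 18: row=6, L[6]='l', prepend. Next row=LF[6]=9
  step 19: row=9, L[9]='a', prepend. Next row=LF[9]=1
Reversed output: alfalfamarshmallow$

Answer: alfalfamarshmallow$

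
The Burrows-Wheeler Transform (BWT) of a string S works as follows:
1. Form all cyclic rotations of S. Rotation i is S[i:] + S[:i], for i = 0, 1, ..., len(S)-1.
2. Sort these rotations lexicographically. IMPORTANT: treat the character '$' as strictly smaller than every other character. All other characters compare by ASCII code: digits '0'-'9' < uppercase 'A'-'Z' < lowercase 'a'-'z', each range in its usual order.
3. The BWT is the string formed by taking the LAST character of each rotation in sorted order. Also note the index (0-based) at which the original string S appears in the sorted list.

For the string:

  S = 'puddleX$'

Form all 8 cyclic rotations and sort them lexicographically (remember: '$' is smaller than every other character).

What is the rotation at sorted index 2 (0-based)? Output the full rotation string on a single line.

Answer: ddleX$pu

Derivation:
All 8 rotations (rotation i = S[i:]+S[:i]):
  rot[0] = puddleX$
  rot[1] = uddleX$p
  rot[2] = ddleX$pu
  rot[3] = dleX$pud
  rot[4] = leX$pudd
  rot[5] = eX$puddl
  rot[6] = X$puddle
  rot[7] = $puddleX
Sorted (with $ < everything):
  sorted[0] = $puddleX
  sorted[1] = X$puddle
  sorted[2] = ddleX$pu
  sorted[3] = dleX$pud
  sorted[4] = eX$puddl
  sorted[5] = leX$pudd
  sorted[6] = puddleX$
  sorted[7] = uddleX$p
sorted[2] = ddleX$pu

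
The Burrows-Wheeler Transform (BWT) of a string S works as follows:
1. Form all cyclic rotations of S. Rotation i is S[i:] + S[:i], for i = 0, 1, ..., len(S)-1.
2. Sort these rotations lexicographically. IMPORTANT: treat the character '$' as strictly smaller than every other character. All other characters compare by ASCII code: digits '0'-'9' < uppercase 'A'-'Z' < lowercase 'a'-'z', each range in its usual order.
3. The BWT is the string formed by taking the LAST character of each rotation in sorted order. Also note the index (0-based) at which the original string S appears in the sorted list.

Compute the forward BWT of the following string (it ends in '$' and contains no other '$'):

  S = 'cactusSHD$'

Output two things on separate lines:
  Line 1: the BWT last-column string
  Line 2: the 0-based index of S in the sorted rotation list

All 10 rotations (rotation i = S[i:]+S[:i]):
  rot[0] = cactusSHD$
  rot[1] = actusSHD$c
  rot[2] = ctusSHD$ca
  rot[3] = tusSHD$cac
  rot[4] = usSHD$cact
  rot[5] = sSHD$cactu
  rot[6] = SHD$cactus
  rot[7] = HD$cactusS
  rot[8] = D$cactusSH
  rot[9] = $cactusSHD
Sorted (with $ < everything):
  sorted[0] = $cactusSHD  (last char: 'D')
  sorted[1] = D$cactusSH  (last char: 'H')
  sorted[2] = HD$cactusS  (last char: 'S')
  sorted[3] = SHD$cactus  (last char: 's')
  sorted[4] = actusSHD$c  (last char: 'c')
  sorted[5] = cactusSHD$  (last char: '$')
  sorted[6] = ctusSHD$ca  (last char: 'a')
  sorted[7] = sSHD$cactu  (last char: 'u')
  sorted[8] = tusSHD$cac  (last char: 'c')
  sorted[9] = usSHD$cact  (last char: 't')
Last column: DHSsc$auct
Original string S is at sorted index 5

Answer: DHSsc$auct
5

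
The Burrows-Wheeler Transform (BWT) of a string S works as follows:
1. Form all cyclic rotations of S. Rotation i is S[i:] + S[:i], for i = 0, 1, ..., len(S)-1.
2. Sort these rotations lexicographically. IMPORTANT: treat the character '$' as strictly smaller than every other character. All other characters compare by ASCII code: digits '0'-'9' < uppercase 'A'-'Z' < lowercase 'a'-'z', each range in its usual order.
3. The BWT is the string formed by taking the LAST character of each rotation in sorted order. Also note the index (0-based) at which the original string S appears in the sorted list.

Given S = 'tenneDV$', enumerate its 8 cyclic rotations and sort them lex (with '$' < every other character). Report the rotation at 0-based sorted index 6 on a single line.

All 8 rotations (rotation i = S[i:]+S[:i]):
  rot[0] = tenneDV$
  rot[1] = enneDV$t
  rot[2] = nneDV$te
  rot[3] = neDV$ten
  rot[4] = eDV$tenn
  rot[5] = DV$tenne
  rot[6] = V$tenneD
  rot[7] = $tenneDV
Sorted (with $ < everything):
  sorted[0] = $tenneDV
  sorted[1] = DV$tenne
  sorted[2] = V$tenneD
  sorted[3] = eDV$tenn
  sorted[4] = enneDV$t
  sorted[5] = neDV$ten
  sorted[6] = nneDV$te
  sorted[7] = tenneDV$
sorted[6] = nneDV$te

Answer: nneDV$te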